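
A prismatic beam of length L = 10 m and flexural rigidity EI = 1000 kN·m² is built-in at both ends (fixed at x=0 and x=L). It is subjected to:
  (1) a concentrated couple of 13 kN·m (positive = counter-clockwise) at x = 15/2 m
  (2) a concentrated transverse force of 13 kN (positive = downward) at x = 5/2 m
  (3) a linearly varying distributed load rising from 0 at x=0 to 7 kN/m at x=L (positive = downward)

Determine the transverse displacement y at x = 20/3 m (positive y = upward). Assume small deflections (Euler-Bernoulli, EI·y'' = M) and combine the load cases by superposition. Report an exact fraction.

Load 1 — applied couple M₀=13 kN·m at a=15/2 m (b=L-a=5/2):
  y_1 = (R_Ax³/6 - M_Ax²/2)/EI  [x≤a] with R_A=117/80, M_A=65/16 = ((117/80)·(20/3)³/6 - (65/16)·(20/3)²/2)/1000 = -13/720 m
Load 2 — point force P=13 kN at a=5/2 m (b=L-a=15/2):
  y_2 = -Pa²(L-x)²(3bL-(3b+a)(L-x))/(6L³EI)  [x>a] = -13·(5/2)²·(10-(20/3))²·(3·(15/2)·10-(3·(15/2)+(5/2))·(10-(20/3)))/(6·10³·1000) = -221/10368 m
Load 3 — triangular load w₀=7 kN/m (0→w₀ over full span):
  y_3 = -w₀x²(L-x)²(x+2L)/(120LEI) = -7·(20/3)²·(10-(20/3))²·((20/3)+2·10)/(120·10·1000) = -56/729 m
Superposition: y = Σ y_i = -54209/466560 m ≈ -0.116189 m

y(20/3) = -54209/466560 m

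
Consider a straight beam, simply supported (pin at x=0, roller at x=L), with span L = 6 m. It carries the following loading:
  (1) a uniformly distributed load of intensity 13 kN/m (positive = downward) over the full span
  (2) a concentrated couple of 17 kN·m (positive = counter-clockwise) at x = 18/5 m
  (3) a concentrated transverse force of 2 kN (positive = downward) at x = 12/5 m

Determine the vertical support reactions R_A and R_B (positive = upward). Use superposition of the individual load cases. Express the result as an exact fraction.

Load 1 — uniform load w=13 kN/m over full span:
  R_A = wL/2 = 13·6/2 = 39 kN
  R_B = wL/2 = 13·6/2 = 39 kN
Load 2 — applied couple M₀=17 kN·m at a=18/5 m (b=L-a=12/5):
  R_A = M₀/L = 17/6 kN
  R_B = -M₀/L = -17/6 kN
Load 3 — point force P=2 kN at a=12/5 m (b=L-a=18/5):
  R_A = Pb/L = 2·(18/5)/6 = 6/5 kN
  R_B = Pa/L = 2·(12/5)/6 = 4/5 kN
Superposition: R_A = 1291/30 kN, R_B = 1109/30 kN

R_A = 1291/30 kN, R_B = 1109/30 kN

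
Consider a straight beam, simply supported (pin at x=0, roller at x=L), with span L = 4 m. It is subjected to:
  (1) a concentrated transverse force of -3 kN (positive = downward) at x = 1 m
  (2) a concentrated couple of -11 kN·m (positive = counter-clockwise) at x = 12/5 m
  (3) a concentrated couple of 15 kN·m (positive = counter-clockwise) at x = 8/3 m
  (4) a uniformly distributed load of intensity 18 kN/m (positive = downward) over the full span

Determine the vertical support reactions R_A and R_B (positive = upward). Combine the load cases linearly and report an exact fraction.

Load 1 — point force P=-3 kN at a=1 m (b=L-a=3):
  R_A = Pb/L = (-3)·3/4 = -9/4 kN
  R_B = Pa/L = (-3)·1/4 = -3/4 kN
Load 2 — applied couple M₀=-11 kN·m at a=12/5 m (b=L-a=8/5):
  R_A = M₀/L = (-11)/4 = -11/4 kN
  R_B = -M₀/L = -(-11)/4 = 11/4 kN
Load 3 — applied couple M₀=15 kN·m at a=8/3 m (b=L-a=4/3):
  R_A = M₀/L = 15/4 kN
  R_B = -M₀/L = -15/4 kN
Load 4 — uniform load w=18 kN/m over full span:
  R_A = wL/2 = 18·4/2 = 36 kN
  R_B = wL/2 = 18·4/2 = 36 kN
Superposition: R_A = 139/4 kN, R_B = 137/4 kN

R_A = 139/4 kN, R_B = 137/4 kN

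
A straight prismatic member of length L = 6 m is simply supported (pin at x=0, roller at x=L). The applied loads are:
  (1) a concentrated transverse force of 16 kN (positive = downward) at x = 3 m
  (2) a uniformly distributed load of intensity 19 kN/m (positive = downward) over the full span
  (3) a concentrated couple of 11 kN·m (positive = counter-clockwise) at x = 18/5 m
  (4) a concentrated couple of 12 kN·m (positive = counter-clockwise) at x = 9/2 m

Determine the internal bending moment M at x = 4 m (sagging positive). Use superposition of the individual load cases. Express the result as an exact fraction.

Load 1 — point force P=16 kN at a=3 m (b=L-a=3):
  M_1 = Pa(L-x)/L  [x>a] = 16·3·(6-4)/6 = 16 kN·m
Load 2 — uniform load w=19 kN/m over full span:
  M_2 = wx(L-x)/2 = 19·4·(6-4)/2 = 76 kN·m
Load 3 — applied couple M₀=11 kN·m at a=18/5 m (b=L-a=12/5):
  M_3 = M₀x/L - M₀  [x>a] = 11·4/6 - 11 = -11/3 kN·m
Load 4 — applied couple M₀=12 kN·m at a=9/2 m (b=L-a=3/2):
  M_4 = M₀x/L  [x≤a] = 12·4/6 = 8 kN·m
Superposition: M = Σ M_i = 289/3 kN·m ≈ 96.333333 kN·m

M(4) = 289/3 kN·m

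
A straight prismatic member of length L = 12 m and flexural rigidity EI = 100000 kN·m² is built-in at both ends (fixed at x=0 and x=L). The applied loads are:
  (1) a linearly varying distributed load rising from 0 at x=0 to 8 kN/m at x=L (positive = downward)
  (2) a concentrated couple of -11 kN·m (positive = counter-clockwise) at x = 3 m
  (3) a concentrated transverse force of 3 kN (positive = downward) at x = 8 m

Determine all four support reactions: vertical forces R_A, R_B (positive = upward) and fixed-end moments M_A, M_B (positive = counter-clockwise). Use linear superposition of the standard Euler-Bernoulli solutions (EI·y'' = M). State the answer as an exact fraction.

Load 1 — triangular load w₀=8 kN/m (0→w₀ over full span):
  R_A = 3w₀L/20 = 3·8·12/20 = 72/5 kN
  M_A = w₀L²/30 = 8·12²/30 = 192/5 kN·m
  R_B = 7w₀L/20 = 7·8·12/20 = 168/5 kN
  M_B = -w₀L²/20 = -8·12²/20 = -288/5 kN·m
Load 2 — applied couple M₀=-11 kN·m at a=3 m (b=L-a=9):
  R_A = 6M₀ab/L³ = 6·(-11)·3·9/12³ = -33/32 kN
  M_A = M₀b(2a-b)/L² = (-11)·9·(2·3-9)/12² = 33/16 kN·m
  R_B = -6M₀ab/L³ = -6·(-11)·3·9/12³ = 33/32 kN
  M_B = M₀a(2b-a)/L² = (-11)·3·(2·9-3)/12² = -55/16 kN·m
Load 3 — point force P=3 kN at a=8 m (b=L-a=4):
  R_A = Pb²(3a+b)/L³ = 3·4²·(3·8+4)/12³ = 7/9 kN
  M_A = Pab²/L² = 3·8·4²/12² = 8/3 kN·m
  R_B = Pa²(a+3b)/L³ = 3·8²·(8+3·4)/12³ = 20/9 kN
  M_B = -Pa²b/L² = -3·8²·4/12² = -16/3 kN·m
Superposition: R_A = 20371/1440 kN, M_A = 10351/240 kN·m, R_B = 53069/1440 kN, M_B = -15929/240 kN·m

R_A = 20371/1440 kN, M_A = 10351/240 kN·m, R_B = 53069/1440 kN, M_B = -15929/240 kN·m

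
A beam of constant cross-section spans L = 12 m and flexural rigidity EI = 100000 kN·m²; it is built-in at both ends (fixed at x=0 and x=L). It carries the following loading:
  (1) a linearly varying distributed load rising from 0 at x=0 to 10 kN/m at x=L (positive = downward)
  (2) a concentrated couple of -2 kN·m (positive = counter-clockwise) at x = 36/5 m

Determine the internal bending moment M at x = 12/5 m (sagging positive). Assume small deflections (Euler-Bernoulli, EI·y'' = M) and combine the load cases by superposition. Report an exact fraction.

Load 1 — triangular load w₀=10 kN/m (0→w₀ over full span):
  M_1 = 3w₀Lx/20 - w₀L²/30 - w₀x³/(6L) = 3·10·12·(12/5)/20 - 10·12²/30 - 10·(12/5)³/(6·12) = -168/25 kN·m
Load 2 — applied couple M₀=-2 kN·m at a=36/5 m (b=L-a=24/5):
  M_2 = R_Ax - M_A  [x≤a] with R_A=-6/25, M_A=-16/25 = (-6/25)·(12/5) - (-16/25) = 8/125 kN·m
Superposition: M = Σ M_i = -832/125 kN·m ≈ -6.656000 kN·m

M(12/5) = -832/125 kN·m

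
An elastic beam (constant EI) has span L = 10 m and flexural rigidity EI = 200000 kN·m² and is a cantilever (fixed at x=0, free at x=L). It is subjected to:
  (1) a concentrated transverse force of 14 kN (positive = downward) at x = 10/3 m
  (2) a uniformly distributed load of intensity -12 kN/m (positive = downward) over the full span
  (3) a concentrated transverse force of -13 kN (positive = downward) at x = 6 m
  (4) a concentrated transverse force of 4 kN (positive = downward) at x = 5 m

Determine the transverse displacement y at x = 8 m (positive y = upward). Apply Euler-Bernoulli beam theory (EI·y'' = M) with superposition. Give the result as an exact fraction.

y(8) = 468161/8100000 m

Load 1 — point force P=14 kN at a=10/3 m (b=L-a=20/3):
  y_1 = -Pa²(3x-a)/(6EI)  [x>a] = -14·(10/3)²·(3·8-(10/3))/(6·200000) = -217/81000 m
Load 2 — uniform load w=-12 kN/m over full span:
  y_2 = -wx²(x²-4Lx+6L²)/(24EI) = -(-12)·8²·(8²-4·10·8+6·10²)/(24·200000) = 172/3125 m
Load 3 — point force P=-13 kN at a=6 m (b=L-a=4):
  y_3 = -Pa²(3x-a)/(6EI)  [x>a] = -(-13)·6²·(3·8-6)/(6·200000) = 351/50000 m
Load 4 — point force P=4 kN at a=5 m (b=L-a=5):
  y_4 = -Pa²(3x-a)/(6EI)  [x>a] = -4·5²·(3·8-5)/(6·200000) = -19/12000 m
Superposition: y = Σ y_i = 468161/8100000 m ≈ 0.057798 m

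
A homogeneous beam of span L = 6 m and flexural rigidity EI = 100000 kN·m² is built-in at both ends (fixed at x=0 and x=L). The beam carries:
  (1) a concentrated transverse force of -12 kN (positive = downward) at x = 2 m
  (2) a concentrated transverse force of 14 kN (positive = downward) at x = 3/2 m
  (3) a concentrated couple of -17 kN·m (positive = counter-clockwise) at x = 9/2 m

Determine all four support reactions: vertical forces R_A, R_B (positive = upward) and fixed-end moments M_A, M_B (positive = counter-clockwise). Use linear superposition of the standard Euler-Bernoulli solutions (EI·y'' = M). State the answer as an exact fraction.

R_A = -19/72 kN, M_A = -25/6 kN·m, R_B = 163/72 kN, M_B = 55/12 kN·m

Load 1 — point force P=-12 kN at a=2 m (b=L-a=4):
  R_A = Pb²(3a+b)/L³ = (-12)·4²·(3·2+4)/6³ = -80/9 kN
  M_A = Pab²/L² = (-12)·2·4²/6² = -32/3 kN·m
  R_B = Pa²(a+3b)/L³ = (-12)·2²·(2+3·4)/6³ = -28/9 kN
  M_B = -Pa²b/L² = -(-12)·2²·4/6² = 16/3 kN·m
Load 2 — point force P=14 kN at a=3/2 m (b=L-a=9/2):
  R_A = Pb²(3a+b)/L³ = 14·(9/2)²·(3·(3/2)+(9/2))/6³ = 189/16 kN
  M_A = Pab²/L² = 14·(3/2)·(9/2)²/6² = 189/16 kN·m
  R_B = Pa²(a+3b)/L³ = 14·(3/2)²·((3/2)+3·(9/2))/6³ = 35/16 kN
  M_B = -Pa²b/L² = -14·(3/2)²·(9/2)/6² = -63/16 kN·m
Load 3 — applied couple M₀=-17 kN·m at a=9/2 m (b=L-a=3/2):
  R_A = 6M₀ab/L³ = 6·(-17)·(9/2)·(3/2)/6³ = -51/16 kN
  M_A = M₀b(2a-b)/L² = (-17)·(3/2)·(2·(9/2)-(3/2))/6² = -85/16 kN·m
  R_B = -6M₀ab/L³ = -6·(-17)·(9/2)·(3/2)/6³ = 51/16 kN
  M_B = M₀a(2b-a)/L² = (-17)·(9/2)·(2·(3/2)-(9/2))/6² = 51/16 kN·m
Superposition: R_A = -19/72 kN, M_A = -25/6 kN·m, R_B = 163/72 kN, M_B = 55/12 kN·m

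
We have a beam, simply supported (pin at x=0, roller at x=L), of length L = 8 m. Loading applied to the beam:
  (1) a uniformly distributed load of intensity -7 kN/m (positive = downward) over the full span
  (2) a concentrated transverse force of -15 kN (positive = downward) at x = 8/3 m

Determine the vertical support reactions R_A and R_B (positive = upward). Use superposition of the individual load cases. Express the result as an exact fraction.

Load 1 — uniform load w=-7 kN/m over full span:
  R_A = wL/2 = (-7)·8/2 = -28 kN
  R_B = wL/2 = (-7)·8/2 = -28 kN
Load 2 — point force P=-15 kN at a=8/3 m (b=L-a=16/3):
  R_A = Pb/L = (-15)·(16/3)/8 = -10 kN
  R_B = Pa/L = (-15)·(8/3)/8 = -5 kN
Superposition: R_A = -38 kN, R_B = -33 kN

R_A = -38 kN, R_B = -33 kN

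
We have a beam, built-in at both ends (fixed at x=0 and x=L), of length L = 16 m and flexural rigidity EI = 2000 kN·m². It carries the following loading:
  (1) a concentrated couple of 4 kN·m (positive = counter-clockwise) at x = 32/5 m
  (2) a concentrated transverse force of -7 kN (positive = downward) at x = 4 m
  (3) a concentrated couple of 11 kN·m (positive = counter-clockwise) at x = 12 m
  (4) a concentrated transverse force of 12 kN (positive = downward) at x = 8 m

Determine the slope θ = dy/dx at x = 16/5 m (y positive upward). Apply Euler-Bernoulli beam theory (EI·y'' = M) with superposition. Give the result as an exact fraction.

θ(16/5) = -2551/156250 rad

Load 1 — applied couple M₀=4 kN·m at a=32/5 m (b=L-a=48/5):
  θ_1 = (R_Ax²/2 - M_Ax)/EI  [x≤a] with R_A=9/25, M_A=12/25 = ((9/25)·(16/5)²/2 - (12/25)·(16/5))/2000 = 12/78125 rad
Load 2 — point force P=-7 kN at a=4 m (b=L-a=12):
  θ_2 = -Pb²x(2aL-(3a+b)x)/(2L³EI)  [x≤a] = -(-7)·12²·(16/5)·(2·4·16-(3·4+12)·(16/5))/(2·16³·2000) = 63/6250 rad
Load 3 — applied couple M₀=11 kN·m at a=12 m (b=L-a=4):
  θ_3 = (R_Ax²/2 - M_Ax)/EI  [x≤a] with R_A=99/128, M_A=55/16 = ((99/128)·(16/5)²/2 - (55/16)·(16/5))/2000 = -11/3125 rad
Load 4 — point force P=12 kN at a=8 m (b=L-a=8):
  θ_4 = -Pb²x(2aL-(3a+b)x)/(2L³EI)  [x≤a] = -12·8²·(16/5)·(2·8·16-(3·8+8)·(16/5))/(2·16³·2000) = -72/3125 rad
Superposition: θ = Σ θ_i = -2551/156250 rad ≈ -0.016326 rad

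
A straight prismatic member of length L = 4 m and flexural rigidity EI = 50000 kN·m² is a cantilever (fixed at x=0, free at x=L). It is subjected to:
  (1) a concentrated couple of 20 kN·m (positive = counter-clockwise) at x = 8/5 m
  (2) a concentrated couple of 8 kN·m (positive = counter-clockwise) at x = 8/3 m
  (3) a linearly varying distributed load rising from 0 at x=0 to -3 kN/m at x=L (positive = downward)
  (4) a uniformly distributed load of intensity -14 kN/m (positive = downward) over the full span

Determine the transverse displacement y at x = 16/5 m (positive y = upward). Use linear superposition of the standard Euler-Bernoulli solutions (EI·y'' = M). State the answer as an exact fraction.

Load 1 — applied couple M₀=20 kN·m at a=8/5 m (b=L-a=12/5):
  y_1 = M₀a(2x-a)/(2EI)  [x>a] = 20·(8/5)·(2·(16/5)-(8/5))/(2·50000) = 24/15625 m
Load 2 — applied couple M₀=8 kN·m at a=8/3 m (b=L-a=4/3):
  y_2 = M₀a(2x-a)/(2EI)  [x>a] = 8·(8/3)·(2·(16/5)-(8/3))/(2·50000) = 112/140625 m
Load 3 — triangular load w₀=-3 kN/m (0→w₀ over full span):
  y_3 = (w₀Lx³/12-w₀L²x²/6-w₀x⁵/(120L))/EI = ((-3)·4·(16/5)³/12-(-3)·4²·(16/5)²/6-(-3)·(16/5)⁵/(120·4))/50000 = 50048/48828125 m
Load 4 — uniform load w=-14 kN/m over full span:
  y_4 = -wx²(x²-4Lx+6L²)/(24EI) = -(-14)·(16/5)²·((16/5)²-4·4·(16/5)+6·4²)/(24·50000) = 38528/5859375 m
Superposition: y = Σ y_i = 4365032/439453125 m ≈ 0.009933 m

y(16/5) = 4365032/439453125 m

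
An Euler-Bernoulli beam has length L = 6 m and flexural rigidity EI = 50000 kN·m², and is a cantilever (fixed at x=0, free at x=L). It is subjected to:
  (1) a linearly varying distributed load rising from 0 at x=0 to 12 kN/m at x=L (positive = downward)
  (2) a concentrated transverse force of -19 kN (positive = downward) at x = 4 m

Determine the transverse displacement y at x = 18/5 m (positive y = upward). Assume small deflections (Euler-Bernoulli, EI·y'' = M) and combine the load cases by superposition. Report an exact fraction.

y(18/5) = -1244241/195312500 m

Load 1 — triangular load w₀=12 kN/m (0→w₀ over full span):
  y_1 = (w₀Lx³/12-w₀L²x²/6-w₀x⁵/(120L))/EI = (12·6·(18/5)³/12-12·6²·(18/5)²/6-12·(18/5)⁵/(120·6))/50000 = -1295433/97656250 m
Load 2 — point force P=-19 kN at a=4 m (b=L-a=2):
  y_2 = -Px²(3a-x)/(6EI)  [x≤a] = -(-19)·(18/5)²·(3·4-(18/5))/(6·50000) = 10773/1562500 m
Superposition: y = Σ y_i = -1244241/195312500 m ≈ -0.006371 m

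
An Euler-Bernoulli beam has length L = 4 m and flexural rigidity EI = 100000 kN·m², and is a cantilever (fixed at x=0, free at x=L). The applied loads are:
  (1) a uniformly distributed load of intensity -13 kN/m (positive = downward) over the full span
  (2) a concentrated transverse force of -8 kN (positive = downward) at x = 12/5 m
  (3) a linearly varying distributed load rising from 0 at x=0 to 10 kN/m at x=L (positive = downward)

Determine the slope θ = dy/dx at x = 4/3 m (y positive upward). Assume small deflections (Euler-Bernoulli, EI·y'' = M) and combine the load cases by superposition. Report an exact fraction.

θ(4/3) = 4739/7593750 rad

Load 1 — uniform load w=-13 kN/m over full span:
  θ_1 = -wx(x²-3Lx+3L²)/(6EI) = -(-13)·(4/3)·((4/3)²-3·4·(4/3)+3·4²)/(6·100000) = 247/253125 rad
Load 2 — point force P=-8 kN at a=12/5 m (b=L-a=8/5):
  θ_2 = -Px(2a-x)/(2EI)  [x≤a] = -(-8)·(4/3)·(2·(12/5)-(4/3))/(2·100000) = 26/140625 rad
Load 3 — triangular load w₀=10 kN/m (0→w₀ over full span):
  θ_3 = (w₀Lx²/4-w₀L²x/3-w₀x⁴/(24L))/EI = (10·4·(4/3)²/4-10·4²·(4/3)/3-10·(4/3)⁴/(24·4))/100000 = -163/303750 rad
Superposition: θ = Σ θ_i = 4739/7593750 rad ≈ 0.000624 rad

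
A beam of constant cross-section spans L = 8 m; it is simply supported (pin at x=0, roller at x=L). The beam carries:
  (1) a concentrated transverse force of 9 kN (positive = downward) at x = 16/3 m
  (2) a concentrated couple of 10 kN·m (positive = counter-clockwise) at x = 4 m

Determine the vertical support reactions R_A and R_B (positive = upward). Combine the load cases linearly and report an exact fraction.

Load 1 — point force P=9 kN at a=16/3 m (b=L-a=8/3):
  R_A = Pb/L = 9·(8/3)/8 = 3 kN
  R_B = Pa/L = 9·(16/3)/8 = 6 kN
Load 2 — applied couple M₀=10 kN·m at a=4 m (b=L-a=4):
  R_A = M₀/L = 10/8 = 5/4 kN
  R_B = -M₀/L = -10/8 = -5/4 kN
Superposition: R_A = 17/4 kN, R_B = 19/4 kN

R_A = 17/4 kN, R_B = 19/4 kN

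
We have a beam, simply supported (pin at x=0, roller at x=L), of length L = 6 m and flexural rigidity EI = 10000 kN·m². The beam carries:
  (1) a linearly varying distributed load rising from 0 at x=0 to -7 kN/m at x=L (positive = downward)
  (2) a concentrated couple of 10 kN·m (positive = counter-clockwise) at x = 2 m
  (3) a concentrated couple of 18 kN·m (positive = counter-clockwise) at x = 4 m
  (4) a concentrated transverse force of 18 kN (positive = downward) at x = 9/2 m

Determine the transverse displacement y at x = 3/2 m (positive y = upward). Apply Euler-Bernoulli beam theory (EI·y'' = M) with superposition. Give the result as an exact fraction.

y(3/2) = -571/1024000 m

Load 1 — triangular load w₀=-7 kN/m (0→w₀ over full span):
  y_1 = -w₀x(7L⁴-10L²x²+3x⁴)/(360LEI) = -(-7)·(3/2)·(7·6⁴-10·6²·(3/2)²+3·(3/2)⁴)/(360·6·10000) = 20601/5120000 m
Load 2 — applied couple M₀=10 kN·m at a=2 m (b=L-a=4):
  y_2 = (M₀x³/(6L)+C₁x)/EI  [x≤a] with C₁=M₀(3b²-L²)/(6L)=10/3 = (10·(3/2)³/(6·6)+(10/3)·(3/2))/10000 = 19/32000 m
Load 3 — applied couple M₀=18 kN·m at a=4 m (b=L-a=2):
  y_3 = (M₀x³/(6L)+C₁x)/EI  [x≤a] with C₁=M₀(3b²-L²)/(6L)=-12 = (18·(3/2)³/(6·6)+(-12)·(3/2))/10000 = -261/160000 m
Load 4 — point force P=18 kN at a=9/2 m (b=L-a=3/2):
  y_4 = -Pbx(L²-b²-x²)/(6LEI)  [x≤a] = -18·(3/2)·(3/2)·(6²-(3/2)²-(3/2)²)/(6·6·10000) = -567/160000 m
Superposition: y = Σ y_i = -571/1024000 m ≈ -0.000558 m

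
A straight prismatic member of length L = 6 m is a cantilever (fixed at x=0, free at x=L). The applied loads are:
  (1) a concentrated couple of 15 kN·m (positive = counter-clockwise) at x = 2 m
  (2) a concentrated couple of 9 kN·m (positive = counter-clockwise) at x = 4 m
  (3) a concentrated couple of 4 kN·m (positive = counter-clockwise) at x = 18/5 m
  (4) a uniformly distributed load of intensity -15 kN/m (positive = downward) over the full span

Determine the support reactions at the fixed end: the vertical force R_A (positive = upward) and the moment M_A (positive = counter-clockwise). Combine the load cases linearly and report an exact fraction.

R_A = -90 kN, M_A = -298 kN·m

Load 1 — applied couple M₀=15 kN·m at a=2 m (b=L-a=4):
  R_A = 0 kN
  M_A = -M₀ = -15 kN·m
Load 2 — applied couple M₀=9 kN·m at a=4 m (b=L-a=2):
  R_A = 0 kN
  M_A = -M₀ = -9 kN·m
Load 3 — applied couple M₀=4 kN·m at a=18/5 m (b=L-a=12/5):
  R_A = 0 kN
  M_A = -M₀ = -4 kN·m
Load 4 — uniform load w=-15 kN/m over full span:
  R_A = wL = (-15)·6 = -90 kN
  M_A = wL²/2 = (-15)·6²/2 = -270 kN·m
Superposition: R_A = -90 kN, M_A = -298 kN·m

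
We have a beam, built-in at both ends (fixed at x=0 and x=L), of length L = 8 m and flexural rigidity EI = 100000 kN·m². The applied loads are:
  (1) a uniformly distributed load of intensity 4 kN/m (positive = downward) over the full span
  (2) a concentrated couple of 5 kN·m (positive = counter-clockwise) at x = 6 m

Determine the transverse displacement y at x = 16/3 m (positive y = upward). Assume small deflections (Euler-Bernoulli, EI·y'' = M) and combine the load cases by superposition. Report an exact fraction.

Load 1 — uniform load w=4 kN/m over full span:
  y_1 = -wx²(L-x)²/(24EI) = -4·(16/3)²·(8-(16/3))²/(24·100000) = -256/759375 m
Load 2 — applied couple M₀=5 kN·m at a=6 m (b=L-a=2):
  y_2 = (R_Ax³/6 - M_Ax²/2)/EI  [x≤a] with R_A=45/64, M_A=25/16 = ((45/64)·(16/3)³/6 - (25/16)·(16/3)²/2)/100000 = -1/22500 m
Superposition: y = Σ y_i = -1159/3037500 m ≈ -0.000382 m

y(16/3) = -1159/3037500 m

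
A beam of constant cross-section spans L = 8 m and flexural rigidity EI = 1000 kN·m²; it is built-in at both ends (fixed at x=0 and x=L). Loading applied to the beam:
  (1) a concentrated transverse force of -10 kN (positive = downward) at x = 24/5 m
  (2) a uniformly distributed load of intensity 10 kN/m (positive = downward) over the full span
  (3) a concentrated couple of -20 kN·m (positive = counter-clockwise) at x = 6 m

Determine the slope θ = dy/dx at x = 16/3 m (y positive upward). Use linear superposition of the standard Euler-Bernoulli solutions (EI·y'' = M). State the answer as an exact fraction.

θ(16/3) = 8737/506250 rad

Load 1 — point force P=-10 kN at a=24/5 m (b=L-a=16/5):
  θ_1 = Pa²(L-x)(2bL-(3b+a)(L-x))/(2L³EI)  [x>a] = (-10)·(24/5)²·(8-(16/3))·(2·(16/5)·8-(3·(16/5)+(24/5))·(8-(16/3)))/(2·8³·1000) = -24/3125 rad
Load 2 — uniform load w=10 kN/m over full span:
  θ_2 = -wx(L-x)(L-2x)/(12EI) = -10·(16/3)·(8-(16/3))·(8-2·(16/3))/(12·1000) = 64/2025 rad
Load 3 — applied couple M₀=-20 kN·m at a=6 m (b=L-a=2):
  θ_3 = (R_Ax²/2 - M_Ax)/EI  [x≤a] with R_A=-45/16, M_A=-25/4 = ((-45/16)·(16/3)²/2 - (-25/4)·(16/3))/1000 = -1/150 rad
Superposition: θ = Σ θ_i = 8737/506250 rad ≈ 0.017258 rad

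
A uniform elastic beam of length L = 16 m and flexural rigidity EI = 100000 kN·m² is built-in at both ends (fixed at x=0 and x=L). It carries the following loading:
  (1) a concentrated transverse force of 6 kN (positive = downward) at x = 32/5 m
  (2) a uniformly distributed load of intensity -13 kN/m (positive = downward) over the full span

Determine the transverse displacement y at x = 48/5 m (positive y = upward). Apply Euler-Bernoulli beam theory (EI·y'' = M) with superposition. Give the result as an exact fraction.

Load 1 — point force P=6 kN at a=32/5 m (b=L-a=48/5):
  y_1 = -Pa²(L-x)²(3bL-(3b+a)(L-x))/(6L³EI)  [x>a] = -6·(32/5)²·(16-(48/5))²·(3·(48/5)·16-(3·(48/5)+(32/5))·(16-(48/5)))/(6·16³·100000) = -47104/48828125 m
Load 2 — uniform load w=-13 kN/m over full span:
  y_2 = -wx²(L-x)²/(24EI) = -(-13)·(48/5)²·(16-(48/5))²/(24·100000) = 39936/1953125 m
Superposition: y = Σ y_i = 951296/48828125 m ≈ 0.019483 m

y(48/5) = 951296/48828125 m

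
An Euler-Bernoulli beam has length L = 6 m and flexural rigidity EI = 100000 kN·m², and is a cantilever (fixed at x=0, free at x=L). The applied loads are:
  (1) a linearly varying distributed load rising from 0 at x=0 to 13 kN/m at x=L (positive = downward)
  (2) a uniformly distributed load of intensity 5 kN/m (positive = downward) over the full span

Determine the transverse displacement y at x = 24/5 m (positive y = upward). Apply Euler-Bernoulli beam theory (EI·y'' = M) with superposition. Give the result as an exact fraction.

y(24/5) = -839214/48828125 m

Load 1 — triangular load w₀=13 kN/m (0→w₀ over full span):
  y_1 = (w₀Lx³/12-w₀L²x²/6-w₀x⁵/(120L))/EI = (13·6·(24/5)³/12-13·6²·(24/5)²/6-13·(24/5)⁵/(120·6))/100000 = -548964/48828125 m
Load 2 — uniform load w=5 kN/m over full span:
  y_2 = -wx²(x²-4Lx+6L²)/(24EI) = -5·(24/5)²·((24/5)²-4·6·(24/5)+6·6²)/(24·100000) = -2322/390625 m
Superposition: y = Σ y_i = -839214/48828125 m ≈ -0.017187 m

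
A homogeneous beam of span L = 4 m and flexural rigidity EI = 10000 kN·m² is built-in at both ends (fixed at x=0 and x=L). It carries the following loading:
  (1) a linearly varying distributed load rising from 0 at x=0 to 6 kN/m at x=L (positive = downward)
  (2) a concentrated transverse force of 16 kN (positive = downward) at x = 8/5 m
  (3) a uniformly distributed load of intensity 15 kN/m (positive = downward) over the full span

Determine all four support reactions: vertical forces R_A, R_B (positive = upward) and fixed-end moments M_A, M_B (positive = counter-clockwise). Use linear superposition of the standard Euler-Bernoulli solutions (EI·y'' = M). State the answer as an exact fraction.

Load 1 — triangular load w₀=6 kN/m (0→w₀ over full span):
  R_A = 3w₀L/20 = 3·6·4/20 = 18/5 kN
  M_A = w₀L²/30 = 6·4²/30 = 16/5 kN·m
  R_B = 7w₀L/20 = 7·6·4/20 = 42/5 kN
  M_B = -w₀L²/20 = -6·4²/20 = -24/5 kN·m
Load 2 — point force P=16 kN at a=8/5 m (b=L-a=12/5):
  R_A = Pb²(3a+b)/L³ = 16·(12/5)²·(3·(8/5)+(12/5))/4³ = 1296/125 kN
  M_A = Pab²/L² = 16·(8/5)·(12/5)²/4² = 1152/125 kN·m
  R_B = Pa²(a+3b)/L³ = 16·(8/5)²·((8/5)+3·(12/5))/4³ = 704/125 kN
  M_B = -Pa²b/L² = -16·(8/5)²·(12/5)/4² = -768/125 kN·m
Load 3 — uniform load w=15 kN/m over full span:
  R_A = wL/2 = 15·4/2 = 30 kN
  M_A = wL²/12 = 15·4²/12 = 20 kN·m
  R_B = wL/2 = 15·4/2 = 30 kN
  M_B = -wL²/12 = -15·4²/12 = -20 kN·m
Superposition: R_A = 5496/125 kN, M_A = 4052/125 kN·m, R_B = 5504/125 kN, M_B = -3868/125 kN·m

R_A = 5496/125 kN, M_A = 4052/125 kN·m, R_B = 5504/125 kN, M_B = -3868/125 kN·m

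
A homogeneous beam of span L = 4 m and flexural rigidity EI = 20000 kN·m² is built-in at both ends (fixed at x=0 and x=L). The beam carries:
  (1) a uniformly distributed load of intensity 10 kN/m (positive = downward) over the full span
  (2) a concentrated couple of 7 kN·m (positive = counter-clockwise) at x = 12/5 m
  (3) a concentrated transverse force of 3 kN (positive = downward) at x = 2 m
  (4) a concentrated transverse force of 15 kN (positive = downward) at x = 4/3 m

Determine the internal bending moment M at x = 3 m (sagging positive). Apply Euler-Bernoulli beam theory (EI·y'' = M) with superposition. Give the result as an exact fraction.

M(3) = -128/225 kN·m

Load 1 — uniform load w=10 kN/m over full span:
  M_1 = wLx/2 - wL²/12 - wx²/2 = 10·4·3/2 - 10·4²/12 - 10·3²/2 = 5/3 kN·m
Load 2 — applied couple M₀=7 kN·m at a=12/5 m (b=L-a=8/5):
  M_2 = R_Ax - M_A - M₀  [x>a] with R_A=63/25, M_A=56/25 = (63/25)·3 - (56/25) - 7 = -42/25 kN·m
Load 3 — point force P=3 kN at a=2 m (b=L-a=2):
  M_3 = Pa²(a+3b)(L-x)/L³ - Pa²b/L²  [x>a] = 3·2²·(2+3·2)·(4-3)/4³ - 3·2²·2/4² = 0 kN·m
Load 4 — point force P=15 kN at a=4/3 m (b=L-a=8/3):
  M_4 = Pa²(a+3b)(L-x)/L³ - Pa²b/L²  [x>a] = 15·(4/3)²·((4/3)+3·(8/3))·(4-3)/4³ - 15·(4/3)²·(8/3)/4² = -5/9 kN·m
Superposition: M = Σ M_i = -128/225 kN·m ≈ -0.568889 kN·m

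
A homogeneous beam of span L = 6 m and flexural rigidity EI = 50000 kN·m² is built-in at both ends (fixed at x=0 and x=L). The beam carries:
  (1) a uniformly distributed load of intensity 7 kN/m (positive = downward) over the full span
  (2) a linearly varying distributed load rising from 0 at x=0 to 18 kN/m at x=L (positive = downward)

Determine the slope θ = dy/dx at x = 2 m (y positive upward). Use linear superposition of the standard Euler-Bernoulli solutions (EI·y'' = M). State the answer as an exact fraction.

Load 1 — uniform load w=7 kN/m over full span:
  θ_1 = -wx(L-x)(L-2x)/(12EI) = -7·2·(6-2)·(6-2·2)/(12·50000) = -7/37500 rad
Load 2 — triangular load w₀=18 kN/m (0→w₀ over full span):
  θ_2 = -w₀(2x(L-x)(L-2x)(x+2L)+x²(L-x)²)/(120LEI) = -18·(2·2·(6-2)·(6-2·2)·(2+2·6)+2²·(6-2)²)/(120·6·50000) = -4/15625 rad
Superposition: θ = Σ θ_i = -83/187500 rad ≈ -0.000443 rad

θ(2) = -83/187500 rad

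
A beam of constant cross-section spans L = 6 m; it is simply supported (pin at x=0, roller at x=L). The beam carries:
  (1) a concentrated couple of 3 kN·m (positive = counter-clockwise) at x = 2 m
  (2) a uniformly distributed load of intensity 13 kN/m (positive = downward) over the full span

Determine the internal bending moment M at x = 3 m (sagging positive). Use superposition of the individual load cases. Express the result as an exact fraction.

M(3) = 57 kN·m

Load 1 — applied couple M₀=3 kN·m at a=2 m (b=L-a=4):
  M_1 = M₀x/L - M₀  [x>a] = 3·3/6 - 3 = -3/2 kN·m
Load 2 — uniform load w=13 kN/m over full span:
  M_2 = wx(L-x)/2 = 13·3·(6-3)/2 = 117/2 kN·m
Superposition: M = Σ M_i = 57 kN·m ≈ 57.000000 kN·m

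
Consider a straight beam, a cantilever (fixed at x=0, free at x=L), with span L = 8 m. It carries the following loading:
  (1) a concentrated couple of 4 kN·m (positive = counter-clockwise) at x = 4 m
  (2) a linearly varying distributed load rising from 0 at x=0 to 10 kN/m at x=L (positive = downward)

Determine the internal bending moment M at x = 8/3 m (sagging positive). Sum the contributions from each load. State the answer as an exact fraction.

M(8/3) = -8636/81 kN·m

Load 1 — applied couple M₀=4 kN·m at a=4 m (b=L-a=4):
  M_1 = M₀  [x≤a] = 4 = 4 kN·m
Load 2 — triangular load w₀=10 kN/m (0→w₀ over full span):
  M_2 = w₀Lx/2 - w₀L²/3 - w₀x³/(6L) = 10·8·(8/3)/2 - 10·8²/3 - 10·(8/3)³/(6·8) = -8960/81 kN·m
Superposition: M = Σ M_i = -8636/81 kN·m ≈ -106.617284 kN·m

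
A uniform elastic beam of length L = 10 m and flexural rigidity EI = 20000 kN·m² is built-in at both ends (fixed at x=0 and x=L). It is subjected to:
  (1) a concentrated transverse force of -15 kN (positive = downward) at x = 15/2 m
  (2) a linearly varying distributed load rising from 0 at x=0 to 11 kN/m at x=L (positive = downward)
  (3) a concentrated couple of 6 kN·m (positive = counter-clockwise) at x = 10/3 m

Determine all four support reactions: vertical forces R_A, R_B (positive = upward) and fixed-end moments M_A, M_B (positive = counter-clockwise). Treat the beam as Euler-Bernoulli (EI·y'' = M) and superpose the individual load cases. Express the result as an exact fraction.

R_A = 2393/160 kN, M_A = 2845/96 kN·m, R_B = 4007/160 kN, M_B = -1021/32 kN·m

Load 1 — point force P=-15 kN at a=15/2 m (b=L-a=5/2):
  R_A = Pb²(3a+b)/L³ = (-15)·(5/2)²·(3·(15/2)+(5/2))/10³ = -75/32 kN
  M_A = Pab²/L² = (-15)·(15/2)·(5/2)²/10² = -225/32 kN·m
  R_B = Pa²(a+3b)/L³ = (-15)·(15/2)²·((15/2)+3·(5/2))/10³ = -405/32 kN
  M_B = -Pa²b/L² = -(-15)·(15/2)²·(5/2)/10² = 675/32 kN·m
Load 2 — triangular load w₀=11 kN/m (0→w₀ over full span):
  R_A = 3w₀L/20 = 3·11·10/20 = 33/2 kN
  M_A = w₀L²/30 = 11·10²/30 = 110/3 kN·m
  R_B = 7w₀L/20 = 7·11·10/20 = 77/2 kN
  M_B = -w₀L²/20 = -11·10²/20 = -55 kN·m
Load 3 — applied couple M₀=6 kN·m at a=10/3 m (b=L-a=20/3):
  R_A = 6M₀ab/L³ = 6·6·(10/3)·(20/3)/10³ = 4/5 kN
  M_A = M₀b(2a-b)/L² = 6·(20/3)·(2·(10/3)-(20/3))/10² = 0 kN·m
  R_B = -6M₀ab/L³ = -6·6·(10/3)·(20/3)/10³ = -4/5 kN
  M_B = M₀a(2b-a)/L² = 6·(10/3)·(2·(20/3)-(10/3))/10² = 2 kN·m
Superposition: R_A = 2393/160 kN, M_A = 2845/96 kN·m, R_B = 4007/160 kN, M_B = -1021/32 kN·m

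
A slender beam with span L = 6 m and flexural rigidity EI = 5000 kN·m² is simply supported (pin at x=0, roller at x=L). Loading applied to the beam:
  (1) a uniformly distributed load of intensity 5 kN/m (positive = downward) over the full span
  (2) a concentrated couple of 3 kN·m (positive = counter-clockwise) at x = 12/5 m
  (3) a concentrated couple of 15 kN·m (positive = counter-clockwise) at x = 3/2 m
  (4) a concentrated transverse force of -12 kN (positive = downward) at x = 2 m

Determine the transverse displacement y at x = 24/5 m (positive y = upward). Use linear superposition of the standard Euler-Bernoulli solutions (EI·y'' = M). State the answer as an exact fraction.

Load 1 — uniform load w=5 kN/m over full span:
  y_1 = -wx(L³-2Lx²+x³)/(24EI) = -5·(24/5)·(6³-2·6·(24/5)²+(24/5)³)/(24·5000) = -783/78125 m
Load 2 — applied couple M₀=3 kN·m at a=12/5 m (b=L-a=18/5):
  y_2 = (M₀x³/(6L)-M₀(x-a)²/2+C₁x)/EI  [x>a] with C₁=M₀(3b²-L²)/(6L)=6/25 = (3·(24/5)³/(6·6)-3·((24/5)-(12/5))²/2+(6/25)·(24/5))/5000 = 27/78125 m
Load 3 — applied couple M₀=15 kN·m at a=3/2 m (b=L-a=9/2):
  y_3 = (M₀x³/(6L)-M₀(x-a)²/2+C₁x)/EI  [x>a] with C₁=M₀(3b²-L²)/(6L)=165/16 = (15·(24/5)³/(6·6)-15·((24/5)-(3/2))²/2+(165/16)·(24/5))/5000 = 2781/1000000 m
Load 4 — point force P=-12 kN at a=2 m (b=L-a=4):
  y_4 = -Pa(L-x)(2Lx-a²-x²)/(6LEI)  [x>a] = -(-12)·2·(6-(24/5))·(2·6·(24/5)-2²-(24/5)²)/(6·6·5000) = 382/78125 m
Superposition: y = Σ y_i = -10031/5000000 m ≈ -0.002006 m

y(24/5) = -10031/5000000 m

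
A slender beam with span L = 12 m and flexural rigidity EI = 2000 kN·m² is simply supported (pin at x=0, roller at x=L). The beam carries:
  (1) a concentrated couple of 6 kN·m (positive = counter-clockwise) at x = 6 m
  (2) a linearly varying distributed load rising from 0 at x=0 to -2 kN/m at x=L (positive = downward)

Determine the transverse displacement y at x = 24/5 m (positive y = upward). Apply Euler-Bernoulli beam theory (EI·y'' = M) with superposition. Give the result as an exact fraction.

y(24/5) = 482787/3906250 m

Load 1 — applied couple M₀=6 kN·m at a=6 m (b=L-a=6):
  y_1 = (M₀x³/(6L)+C₁x)/EI  [x≤a] with C₁=M₀(3b²-L²)/(6L)=-3 = (6·(24/5)³/(6·12)+(-3)·(24/5))/2000 = -81/31250 m
Load 2 — triangular load w₀=-2 kN/m (0→w₀ over full span):
  y_2 = -w₀x(7L⁴-10L²x²+3x⁴)/(360LEI) = -(-2)·(24/5)·(7·12⁴-10·12²·(24/5)²+3·(24/5)⁴)/(360·12·2000) = 246456/1953125 m
Superposition: y = Σ y_i = 482787/3906250 m ≈ 0.123593 m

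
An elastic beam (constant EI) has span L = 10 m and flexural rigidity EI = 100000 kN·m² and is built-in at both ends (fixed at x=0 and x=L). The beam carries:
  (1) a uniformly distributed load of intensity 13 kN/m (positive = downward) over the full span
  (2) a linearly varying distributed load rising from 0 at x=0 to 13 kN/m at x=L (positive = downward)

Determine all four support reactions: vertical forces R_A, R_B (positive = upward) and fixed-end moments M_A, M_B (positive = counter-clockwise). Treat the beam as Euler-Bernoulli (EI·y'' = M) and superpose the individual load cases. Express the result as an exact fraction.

Load 1 — uniform load w=13 kN/m over full span:
  R_A = wL/2 = 13·10/2 = 65 kN
  M_A = wL²/12 = 13·10²/12 = 325/3 kN·m
  R_B = wL/2 = 13·10/2 = 65 kN
  M_B = -wL²/12 = -13·10²/12 = -325/3 kN·m
Load 2 — triangular load w₀=13 kN/m (0→w₀ over full span):
  R_A = 3w₀L/20 = 3·13·10/20 = 39/2 kN
  M_A = w₀L²/30 = 13·10²/30 = 130/3 kN·m
  R_B = 7w₀L/20 = 7·13·10/20 = 91/2 kN
  M_B = -w₀L²/20 = -13·10²/20 = -65 kN·m
Superposition: R_A = 169/2 kN, M_A = 455/3 kN·m, R_B = 221/2 kN, M_B = -520/3 kN·m

R_A = 169/2 kN, M_A = 455/3 kN·m, R_B = 221/2 kN, M_B = -520/3 kN·m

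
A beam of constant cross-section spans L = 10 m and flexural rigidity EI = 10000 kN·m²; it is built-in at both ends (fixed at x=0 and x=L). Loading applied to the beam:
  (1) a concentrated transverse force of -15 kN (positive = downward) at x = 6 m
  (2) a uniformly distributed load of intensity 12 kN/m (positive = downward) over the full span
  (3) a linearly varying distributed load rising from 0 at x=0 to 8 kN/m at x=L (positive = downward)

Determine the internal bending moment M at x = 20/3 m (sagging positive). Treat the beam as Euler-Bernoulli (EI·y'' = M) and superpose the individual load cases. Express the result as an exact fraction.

Load 1 — point force P=-15 kN at a=6 m (b=L-a=4):
  M_1 = Pa²(a+3b)(L-x)/L³ - Pa²b/L²  [x>a] = (-15)·6²·(6+3·4)·(10-(20/3))/10³ - (-15)·6²·4/10² = -54/5 kN·m
Load 2 — uniform load w=12 kN/m over full span:
  M_2 = wLx/2 - wL²/12 - wx²/2 = 12·10·(20/3)/2 - 12·10²/12 - 12·(20/3)²/2 = 100/3 kN·m
Load 3 — triangular load w₀=8 kN/m (0→w₀ over full span):
  M_3 = 3w₀Lx/20 - w₀L²/30 - w₀x³/(6L) = 3·8·10·(20/3)/20 - 8·10²/30 - 8·(20/3)³/(6·10) = 1120/81 kN·m
Superposition: M = Σ M_i = 14726/405 kN·m ≈ 36.360494 kN·m

M(20/3) = 14726/405 kN·m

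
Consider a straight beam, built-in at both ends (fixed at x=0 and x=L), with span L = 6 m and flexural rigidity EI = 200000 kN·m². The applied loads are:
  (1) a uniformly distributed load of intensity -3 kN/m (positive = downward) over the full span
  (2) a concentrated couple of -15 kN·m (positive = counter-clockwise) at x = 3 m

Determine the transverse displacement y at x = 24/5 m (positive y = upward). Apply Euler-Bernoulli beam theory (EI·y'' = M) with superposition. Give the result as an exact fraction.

y(24/5) = 3159/250000000 m

Load 1 — uniform load w=-3 kN/m over full span:
  y_1 = -wx²(L-x)²/(24EI) = -(-3)·(24/5)²·(6-(24/5))²/(24·200000) = 81/3906250 m
Load 2 — applied couple M₀=-15 kN·m at a=3 m (b=L-a=3):
  y_2 = (R_Ax³/6 - M_Ax²/2 - M₀(x-a)²/2)/EI  [x>a] with R_A=-15/4, M_A=-15/4 = ((-15/4)·(24/5)³/6 - (-15/4)·(24/5)²/2 - (-15)·((24/5)-3)²/2)/200000 = -81/10000000 m
Superposition: y = Σ y_i = 3159/250000000 m ≈ 0.000013 m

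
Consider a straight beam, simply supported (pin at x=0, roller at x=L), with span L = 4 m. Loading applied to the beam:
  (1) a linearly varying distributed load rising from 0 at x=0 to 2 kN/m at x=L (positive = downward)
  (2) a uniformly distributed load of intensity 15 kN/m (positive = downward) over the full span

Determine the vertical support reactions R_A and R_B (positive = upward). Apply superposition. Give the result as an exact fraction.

Load 1 — triangular load w₀=2 kN/m (0→w₀ over full span):
  R_A = w₀L/6 = 2·4/6 = 4/3 kN
  R_B = w₀L/3 = 2·4/3 = 8/3 kN
Load 2 — uniform load w=15 kN/m over full span:
  R_A = wL/2 = 15·4/2 = 30 kN
  R_B = wL/2 = 15·4/2 = 30 kN
Superposition: R_A = 94/3 kN, R_B = 98/3 kN

R_A = 94/3 kN, R_B = 98/3 kN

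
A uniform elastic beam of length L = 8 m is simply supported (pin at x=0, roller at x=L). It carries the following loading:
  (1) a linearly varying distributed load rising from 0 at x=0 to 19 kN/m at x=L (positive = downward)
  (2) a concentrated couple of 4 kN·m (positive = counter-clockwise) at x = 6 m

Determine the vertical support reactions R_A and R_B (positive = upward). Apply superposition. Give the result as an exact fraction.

Load 1 — triangular load w₀=19 kN/m (0→w₀ over full span):
  R_A = w₀L/6 = 19·8/6 = 76/3 kN
  R_B = w₀L/3 = 19·8/3 = 152/3 kN
Load 2 — applied couple M₀=4 kN·m at a=6 m (b=L-a=2):
  R_A = M₀/L = 4/8 = 1/2 kN
  R_B = -M₀/L = -4/8 = -1/2 kN
Superposition: R_A = 155/6 kN, R_B = 301/6 kN

R_A = 155/6 kN, R_B = 301/6 kN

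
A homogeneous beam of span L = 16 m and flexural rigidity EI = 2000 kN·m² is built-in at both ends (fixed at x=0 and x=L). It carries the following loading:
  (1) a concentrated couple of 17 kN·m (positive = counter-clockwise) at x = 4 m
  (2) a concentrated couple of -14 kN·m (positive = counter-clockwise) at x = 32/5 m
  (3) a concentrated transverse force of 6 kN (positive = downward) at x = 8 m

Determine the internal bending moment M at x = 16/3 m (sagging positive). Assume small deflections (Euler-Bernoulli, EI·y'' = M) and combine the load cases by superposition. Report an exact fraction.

M(16/3) = -3391/400 kN·m

Load 1 — applied couple M₀=17 kN·m at a=4 m (b=L-a=12):
  M_1 = R_Ax - M_A - M₀  [x>a] with R_A=153/128, M_A=-51/16 = (153/128)·(16/3) - (-51/16) - 17 = -119/16 kN·m
Load 2 — applied couple M₀=-14 kN·m at a=32/5 m (b=L-a=48/5):
  M_2 = R_Ax - M_A  [x≤a] with R_A=-63/50, M_A=-42/25 = (-63/50)·(16/3) - (-42/25) = -126/25 kN·m
Load 3 — point force P=6 kN at a=8 m (b=L-a=8):
  M_3 = Pb²(3a+b)x/L³ - Pab²/L²  [x≤a] = 6·8²·(3·8+8)·(16/3)/16³ - 6·8·8²/16² = 4 kN·m
Superposition: M = Σ M_i = -3391/400 kN·m ≈ -8.477500 kN·m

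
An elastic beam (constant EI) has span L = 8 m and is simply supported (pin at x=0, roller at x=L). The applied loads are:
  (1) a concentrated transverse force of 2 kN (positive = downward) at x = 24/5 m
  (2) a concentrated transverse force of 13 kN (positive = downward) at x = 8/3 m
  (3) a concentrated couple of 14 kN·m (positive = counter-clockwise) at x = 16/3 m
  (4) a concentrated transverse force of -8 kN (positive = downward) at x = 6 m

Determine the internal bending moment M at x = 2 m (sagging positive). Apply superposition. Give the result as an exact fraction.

Load 1 — point force P=2 kN at a=24/5 m (b=L-a=16/5):
  M_1 = Pbx/L  [x≤a] = 2·(16/5)·2/8 = 8/5 kN·m
Load 2 — point force P=13 kN at a=8/3 m (b=L-a=16/3):
  M_2 = Pbx/L  [x≤a] = 13·(16/3)·2/8 = 52/3 kN·m
Load 3 — applied couple M₀=14 kN·m at a=16/3 m (b=L-a=8/3):
  M_3 = M₀x/L  [x≤a] = 14·2/8 = 7/2 kN·m
Load 4 — point force P=-8 kN at a=6 m (b=L-a=2):
  M_4 = Pbx/L  [x≤a] = (-8)·2·2/8 = -4 kN·m
Superposition: M = Σ M_i = 553/30 kN·m ≈ 18.433333 kN·m

M(2) = 553/30 kN·m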